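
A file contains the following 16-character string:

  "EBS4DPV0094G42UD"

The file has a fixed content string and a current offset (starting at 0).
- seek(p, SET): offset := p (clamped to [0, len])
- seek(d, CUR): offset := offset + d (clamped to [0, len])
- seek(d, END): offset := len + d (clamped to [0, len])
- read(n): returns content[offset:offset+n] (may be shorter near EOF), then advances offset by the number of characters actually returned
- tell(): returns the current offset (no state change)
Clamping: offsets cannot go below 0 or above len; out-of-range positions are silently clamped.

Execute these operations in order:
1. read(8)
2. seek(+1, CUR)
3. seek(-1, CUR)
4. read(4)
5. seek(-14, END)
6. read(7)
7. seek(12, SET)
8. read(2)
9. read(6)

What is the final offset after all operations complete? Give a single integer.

Answer: 16

Derivation:
After 1 (read(8)): returned 'EBS4DPV0', offset=8
After 2 (seek(+1, CUR)): offset=9
After 3 (seek(-1, CUR)): offset=8
After 4 (read(4)): returned '094G', offset=12
After 5 (seek(-14, END)): offset=2
After 6 (read(7)): returned 'S4DPV00', offset=9
After 7 (seek(12, SET)): offset=12
After 8 (read(2)): returned '42', offset=14
After 9 (read(6)): returned 'UD', offset=16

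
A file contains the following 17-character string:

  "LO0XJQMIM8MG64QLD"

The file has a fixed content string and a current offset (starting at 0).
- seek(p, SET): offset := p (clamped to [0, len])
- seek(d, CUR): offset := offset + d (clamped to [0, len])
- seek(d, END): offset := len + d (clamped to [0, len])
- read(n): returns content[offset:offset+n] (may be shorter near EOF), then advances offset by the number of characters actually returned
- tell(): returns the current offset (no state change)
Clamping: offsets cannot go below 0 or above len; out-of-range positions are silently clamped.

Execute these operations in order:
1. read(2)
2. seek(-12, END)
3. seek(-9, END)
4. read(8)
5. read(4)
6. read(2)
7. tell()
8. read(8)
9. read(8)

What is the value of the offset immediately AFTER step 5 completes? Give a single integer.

After 1 (read(2)): returned 'LO', offset=2
After 2 (seek(-12, END)): offset=5
After 3 (seek(-9, END)): offset=8
After 4 (read(8)): returned 'M8MG64QL', offset=16
After 5 (read(4)): returned 'D', offset=17

Answer: 17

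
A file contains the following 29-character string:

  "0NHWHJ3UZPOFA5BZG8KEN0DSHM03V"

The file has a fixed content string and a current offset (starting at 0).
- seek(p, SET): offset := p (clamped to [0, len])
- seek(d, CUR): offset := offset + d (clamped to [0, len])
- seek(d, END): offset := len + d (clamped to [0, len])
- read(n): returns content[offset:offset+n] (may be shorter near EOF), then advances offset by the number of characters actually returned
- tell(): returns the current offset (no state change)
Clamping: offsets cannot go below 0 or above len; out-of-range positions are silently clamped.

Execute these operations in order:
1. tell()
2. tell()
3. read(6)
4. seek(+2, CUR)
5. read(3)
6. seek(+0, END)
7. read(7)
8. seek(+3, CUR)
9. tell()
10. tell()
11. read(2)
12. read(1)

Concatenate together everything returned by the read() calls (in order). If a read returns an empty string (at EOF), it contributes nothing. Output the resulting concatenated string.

After 1 (tell()): offset=0
After 2 (tell()): offset=0
After 3 (read(6)): returned '0NHWHJ', offset=6
After 4 (seek(+2, CUR)): offset=8
After 5 (read(3)): returned 'ZPO', offset=11
After 6 (seek(+0, END)): offset=29
After 7 (read(7)): returned '', offset=29
After 8 (seek(+3, CUR)): offset=29
After 9 (tell()): offset=29
After 10 (tell()): offset=29
After 11 (read(2)): returned '', offset=29
After 12 (read(1)): returned '', offset=29

Answer: 0NHWHJZPO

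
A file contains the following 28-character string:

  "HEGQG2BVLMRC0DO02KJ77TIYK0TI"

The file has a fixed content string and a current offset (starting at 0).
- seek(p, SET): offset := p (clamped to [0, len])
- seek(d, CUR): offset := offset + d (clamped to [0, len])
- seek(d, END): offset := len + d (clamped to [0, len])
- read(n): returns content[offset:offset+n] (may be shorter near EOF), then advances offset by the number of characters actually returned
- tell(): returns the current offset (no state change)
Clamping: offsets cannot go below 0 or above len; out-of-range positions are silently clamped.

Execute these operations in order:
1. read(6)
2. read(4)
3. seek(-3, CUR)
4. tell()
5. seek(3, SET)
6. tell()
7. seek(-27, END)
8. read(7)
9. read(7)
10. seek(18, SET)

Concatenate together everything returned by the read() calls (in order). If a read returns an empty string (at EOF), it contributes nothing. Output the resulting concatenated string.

After 1 (read(6)): returned 'HEGQG2', offset=6
After 2 (read(4)): returned 'BVLM', offset=10
After 3 (seek(-3, CUR)): offset=7
After 4 (tell()): offset=7
After 5 (seek(3, SET)): offset=3
After 6 (tell()): offset=3
After 7 (seek(-27, END)): offset=1
After 8 (read(7)): returned 'EGQG2BV', offset=8
After 9 (read(7)): returned 'LMRC0DO', offset=15
After 10 (seek(18, SET)): offset=18

Answer: HEGQG2BVLMEGQG2BVLMRC0DO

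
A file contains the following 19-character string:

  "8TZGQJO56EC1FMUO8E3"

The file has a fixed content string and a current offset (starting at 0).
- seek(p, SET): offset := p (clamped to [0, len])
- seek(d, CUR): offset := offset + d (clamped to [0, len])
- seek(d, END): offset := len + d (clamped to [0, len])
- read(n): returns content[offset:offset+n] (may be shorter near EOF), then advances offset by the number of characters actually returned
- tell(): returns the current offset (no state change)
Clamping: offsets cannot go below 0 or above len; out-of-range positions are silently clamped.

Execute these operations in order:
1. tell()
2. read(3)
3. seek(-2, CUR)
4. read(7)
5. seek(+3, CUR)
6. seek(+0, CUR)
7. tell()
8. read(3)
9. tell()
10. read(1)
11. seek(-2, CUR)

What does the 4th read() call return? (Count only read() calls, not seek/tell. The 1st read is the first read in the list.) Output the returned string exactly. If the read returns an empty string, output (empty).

After 1 (tell()): offset=0
After 2 (read(3)): returned '8TZ', offset=3
After 3 (seek(-2, CUR)): offset=1
After 4 (read(7)): returned 'TZGQJO5', offset=8
After 5 (seek(+3, CUR)): offset=11
After 6 (seek(+0, CUR)): offset=11
After 7 (tell()): offset=11
After 8 (read(3)): returned '1FM', offset=14
After 9 (tell()): offset=14
After 10 (read(1)): returned 'U', offset=15
After 11 (seek(-2, CUR)): offset=13

Answer: U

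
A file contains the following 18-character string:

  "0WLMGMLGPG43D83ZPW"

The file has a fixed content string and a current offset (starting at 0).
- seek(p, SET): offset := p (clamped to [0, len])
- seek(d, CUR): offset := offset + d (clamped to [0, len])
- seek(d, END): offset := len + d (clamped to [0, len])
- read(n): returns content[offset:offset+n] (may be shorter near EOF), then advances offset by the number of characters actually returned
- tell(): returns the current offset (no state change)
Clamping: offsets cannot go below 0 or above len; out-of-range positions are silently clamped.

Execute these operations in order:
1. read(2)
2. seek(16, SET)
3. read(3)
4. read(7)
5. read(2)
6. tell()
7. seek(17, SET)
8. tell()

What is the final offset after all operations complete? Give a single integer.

Answer: 17

Derivation:
After 1 (read(2)): returned '0W', offset=2
After 2 (seek(16, SET)): offset=16
After 3 (read(3)): returned 'PW', offset=18
After 4 (read(7)): returned '', offset=18
After 5 (read(2)): returned '', offset=18
After 6 (tell()): offset=18
After 7 (seek(17, SET)): offset=17
After 8 (tell()): offset=17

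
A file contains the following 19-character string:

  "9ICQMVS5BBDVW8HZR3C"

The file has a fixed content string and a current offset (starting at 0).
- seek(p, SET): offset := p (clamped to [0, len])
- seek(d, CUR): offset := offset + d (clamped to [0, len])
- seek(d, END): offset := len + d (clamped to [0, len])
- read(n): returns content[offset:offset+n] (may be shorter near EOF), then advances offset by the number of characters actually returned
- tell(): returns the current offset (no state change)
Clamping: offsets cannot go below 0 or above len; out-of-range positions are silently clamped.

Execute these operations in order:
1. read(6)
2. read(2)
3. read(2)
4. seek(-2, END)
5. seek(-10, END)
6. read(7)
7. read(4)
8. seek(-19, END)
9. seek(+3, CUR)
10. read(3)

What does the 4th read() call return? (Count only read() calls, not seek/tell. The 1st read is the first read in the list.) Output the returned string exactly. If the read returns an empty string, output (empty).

Answer: BDVW8HZ

Derivation:
After 1 (read(6)): returned '9ICQMV', offset=6
After 2 (read(2)): returned 'S5', offset=8
After 3 (read(2)): returned 'BB', offset=10
After 4 (seek(-2, END)): offset=17
After 5 (seek(-10, END)): offset=9
After 6 (read(7)): returned 'BDVW8HZ', offset=16
After 7 (read(4)): returned 'R3C', offset=19
After 8 (seek(-19, END)): offset=0
After 9 (seek(+3, CUR)): offset=3
After 10 (read(3)): returned 'QMV', offset=6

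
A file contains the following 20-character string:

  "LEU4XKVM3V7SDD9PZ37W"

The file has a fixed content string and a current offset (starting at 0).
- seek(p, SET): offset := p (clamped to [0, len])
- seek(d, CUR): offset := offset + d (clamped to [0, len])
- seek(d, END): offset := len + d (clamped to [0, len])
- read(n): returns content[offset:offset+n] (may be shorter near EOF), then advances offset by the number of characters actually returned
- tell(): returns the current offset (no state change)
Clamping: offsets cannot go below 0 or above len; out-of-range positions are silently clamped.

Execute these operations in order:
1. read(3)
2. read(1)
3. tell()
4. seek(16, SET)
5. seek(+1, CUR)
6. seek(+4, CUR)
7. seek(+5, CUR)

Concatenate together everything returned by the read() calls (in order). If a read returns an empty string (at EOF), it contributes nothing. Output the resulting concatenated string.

Answer: LEU4

Derivation:
After 1 (read(3)): returned 'LEU', offset=3
After 2 (read(1)): returned '4', offset=4
After 3 (tell()): offset=4
After 4 (seek(16, SET)): offset=16
After 5 (seek(+1, CUR)): offset=17
After 6 (seek(+4, CUR)): offset=20
After 7 (seek(+5, CUR)): offset=20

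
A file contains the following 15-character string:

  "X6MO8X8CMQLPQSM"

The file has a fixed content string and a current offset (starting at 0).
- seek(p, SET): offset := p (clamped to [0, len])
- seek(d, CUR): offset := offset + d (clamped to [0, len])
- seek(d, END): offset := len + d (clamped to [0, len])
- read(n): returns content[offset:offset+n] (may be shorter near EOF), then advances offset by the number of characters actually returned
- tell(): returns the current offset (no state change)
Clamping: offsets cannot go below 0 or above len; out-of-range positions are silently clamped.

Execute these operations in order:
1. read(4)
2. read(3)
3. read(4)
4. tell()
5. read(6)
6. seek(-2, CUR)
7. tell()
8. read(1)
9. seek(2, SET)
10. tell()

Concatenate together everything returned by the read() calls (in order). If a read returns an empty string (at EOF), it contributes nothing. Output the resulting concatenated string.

Answer: X6MO8X8CMQLPQSMS

Derivation:
After 1 (read(4)): returned 'X6MO', offset=4
After 2 (read(3)): returned '8X8', offset=7
After 3 (read(4)): returned 'CMQL', offset=11
After 4 (tell()): offset=11
After 5 (read(6)): returned 'PQSM', offset=15
After 6 (seek(-2, CUR)): offset=13
After 7 (tell()): offset=13
After 8 (read(1)): returned 'S', offset=14
After 9 (seek(2, SET)): offset=2
After 10 (tell()): offset=2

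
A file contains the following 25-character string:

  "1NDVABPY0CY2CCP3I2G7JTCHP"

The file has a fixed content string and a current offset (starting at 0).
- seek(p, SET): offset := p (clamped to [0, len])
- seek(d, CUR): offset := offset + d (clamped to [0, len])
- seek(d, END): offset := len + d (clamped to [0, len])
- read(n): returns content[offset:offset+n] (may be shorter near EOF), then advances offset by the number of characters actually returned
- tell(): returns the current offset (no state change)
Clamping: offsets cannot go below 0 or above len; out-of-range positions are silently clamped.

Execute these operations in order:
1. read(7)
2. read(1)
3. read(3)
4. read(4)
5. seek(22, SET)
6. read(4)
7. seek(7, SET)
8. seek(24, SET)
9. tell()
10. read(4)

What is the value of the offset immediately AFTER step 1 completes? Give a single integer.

Answer: 7

Derivation:
After 1 (read(7)): returned '1NDVABP', offset=7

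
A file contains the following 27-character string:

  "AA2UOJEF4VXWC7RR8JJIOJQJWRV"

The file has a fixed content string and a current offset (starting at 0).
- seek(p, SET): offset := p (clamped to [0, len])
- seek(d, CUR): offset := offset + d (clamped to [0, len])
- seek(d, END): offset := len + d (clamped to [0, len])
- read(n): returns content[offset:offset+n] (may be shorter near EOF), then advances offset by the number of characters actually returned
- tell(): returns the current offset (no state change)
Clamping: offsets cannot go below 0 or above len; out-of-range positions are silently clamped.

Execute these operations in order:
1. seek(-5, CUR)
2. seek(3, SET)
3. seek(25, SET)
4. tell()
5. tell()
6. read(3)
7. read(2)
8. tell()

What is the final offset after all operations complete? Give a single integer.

After 1 (seek(-5, CUR)): offset=0
After 2 (seek(3, SET)): offset=3
After 3 (seek(25, SET)): offset=25
After 4 (tell()): offset=25
After 5 (tell()): offset=25
After 6 (read(3)): returned 'RV', offset=27
After 7 (read(2)): returned '', offset=27
After 8 (tell()): offset=27

Answer: 27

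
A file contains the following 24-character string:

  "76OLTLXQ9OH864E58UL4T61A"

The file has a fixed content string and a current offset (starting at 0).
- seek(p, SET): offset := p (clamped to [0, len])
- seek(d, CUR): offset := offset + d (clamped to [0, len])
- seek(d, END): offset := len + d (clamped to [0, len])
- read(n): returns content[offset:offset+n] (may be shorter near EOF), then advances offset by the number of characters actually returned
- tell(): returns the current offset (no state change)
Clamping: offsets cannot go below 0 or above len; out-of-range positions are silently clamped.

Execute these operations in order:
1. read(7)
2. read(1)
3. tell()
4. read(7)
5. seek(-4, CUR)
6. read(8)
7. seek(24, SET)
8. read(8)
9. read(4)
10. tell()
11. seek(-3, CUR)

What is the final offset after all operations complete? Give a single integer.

After 1 (read(7)): returned '76OLTLX', offset=7
After 2 (read(1)): returned 'Q', offset=8
After 3 (tell()): offset=8
After 4 (read(7)): returned '9OH864E', offset=15
After 5 (seek(-4, CUR)): offset=11
After 6 (read(8)): returned '864E58UL', offset=19
After 7 (seek(24, SET)): offset=24
After 8 (read(8)): returned '', offset=24
After 9 (read(4)): returned '', offset=24
After 10 (tell()): offset=24
After 11 (seek(-3, CUR)): offset=21

Answer: 21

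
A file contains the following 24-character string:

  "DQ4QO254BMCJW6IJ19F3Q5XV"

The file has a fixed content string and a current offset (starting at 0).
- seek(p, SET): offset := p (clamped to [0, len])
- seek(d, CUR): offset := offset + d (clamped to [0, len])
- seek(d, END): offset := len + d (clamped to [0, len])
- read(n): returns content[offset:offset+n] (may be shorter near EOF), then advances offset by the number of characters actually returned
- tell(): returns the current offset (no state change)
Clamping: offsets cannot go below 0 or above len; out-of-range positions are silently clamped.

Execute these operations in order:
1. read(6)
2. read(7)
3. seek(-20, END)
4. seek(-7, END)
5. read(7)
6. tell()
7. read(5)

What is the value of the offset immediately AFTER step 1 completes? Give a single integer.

After 1 (read(6)): returned 'DQ4QO2', offset=6

Answer: 6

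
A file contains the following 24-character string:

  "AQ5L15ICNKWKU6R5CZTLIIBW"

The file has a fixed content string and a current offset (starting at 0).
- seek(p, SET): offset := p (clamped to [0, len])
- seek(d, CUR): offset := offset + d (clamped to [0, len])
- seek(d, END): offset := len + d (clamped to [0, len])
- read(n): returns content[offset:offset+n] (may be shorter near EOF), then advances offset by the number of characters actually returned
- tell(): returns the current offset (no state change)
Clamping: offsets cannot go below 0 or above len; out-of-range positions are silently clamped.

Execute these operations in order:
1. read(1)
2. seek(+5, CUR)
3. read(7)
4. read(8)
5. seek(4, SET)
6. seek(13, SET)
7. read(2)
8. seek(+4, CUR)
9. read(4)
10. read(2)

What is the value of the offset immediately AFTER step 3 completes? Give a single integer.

After 1 (read(1)): returned 'A', offset=1
After 2 (seek(+5, CUR)): offset=6
After 3 (read(7)): returned 'ICNKWKU', offset=13

Answer: 13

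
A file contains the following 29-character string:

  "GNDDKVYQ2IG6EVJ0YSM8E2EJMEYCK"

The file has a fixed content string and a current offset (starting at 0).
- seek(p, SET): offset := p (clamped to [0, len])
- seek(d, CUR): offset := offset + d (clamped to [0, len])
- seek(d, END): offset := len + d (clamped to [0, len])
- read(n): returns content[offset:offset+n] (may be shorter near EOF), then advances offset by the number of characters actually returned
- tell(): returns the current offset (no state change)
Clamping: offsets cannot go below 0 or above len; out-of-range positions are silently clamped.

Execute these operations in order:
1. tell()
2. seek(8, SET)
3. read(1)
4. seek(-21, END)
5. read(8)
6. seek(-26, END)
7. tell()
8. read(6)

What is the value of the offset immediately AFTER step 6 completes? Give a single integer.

After 1 (tell()): offset=0
After 2 (seek(8, SET)): offset=8
After 3 (read(1)): returned '2', offset=9
After 4 (seek(-21, END)): offset=8
After 5 (read(8)): returned '2IG6EVJ0', offset=16
After 6 (seek(-26, END)): offset=3

Answer: 3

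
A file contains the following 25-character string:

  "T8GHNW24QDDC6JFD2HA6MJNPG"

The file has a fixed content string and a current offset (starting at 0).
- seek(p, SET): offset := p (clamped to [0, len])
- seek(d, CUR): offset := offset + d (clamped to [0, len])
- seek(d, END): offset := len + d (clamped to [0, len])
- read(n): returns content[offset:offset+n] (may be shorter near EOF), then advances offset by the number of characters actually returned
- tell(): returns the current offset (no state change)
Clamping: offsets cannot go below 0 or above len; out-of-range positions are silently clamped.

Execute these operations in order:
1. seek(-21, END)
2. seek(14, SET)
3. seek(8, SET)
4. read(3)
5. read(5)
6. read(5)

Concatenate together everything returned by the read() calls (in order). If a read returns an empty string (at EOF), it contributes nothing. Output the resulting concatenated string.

Answer: QDDC6JFD2HA6M

Derivation:
After 1 (seek(-21, END)): offset=4
After 2 (seek(14, SET)): offset=14
After 3 (seek(8, SET)): offset=8
After 4 (read(3)): returned 'QDD', offset=11
After 5 (read(5)): returned 'C6JFD', offset=16
After 6 (read(5)): returned '2HA6M', offset=21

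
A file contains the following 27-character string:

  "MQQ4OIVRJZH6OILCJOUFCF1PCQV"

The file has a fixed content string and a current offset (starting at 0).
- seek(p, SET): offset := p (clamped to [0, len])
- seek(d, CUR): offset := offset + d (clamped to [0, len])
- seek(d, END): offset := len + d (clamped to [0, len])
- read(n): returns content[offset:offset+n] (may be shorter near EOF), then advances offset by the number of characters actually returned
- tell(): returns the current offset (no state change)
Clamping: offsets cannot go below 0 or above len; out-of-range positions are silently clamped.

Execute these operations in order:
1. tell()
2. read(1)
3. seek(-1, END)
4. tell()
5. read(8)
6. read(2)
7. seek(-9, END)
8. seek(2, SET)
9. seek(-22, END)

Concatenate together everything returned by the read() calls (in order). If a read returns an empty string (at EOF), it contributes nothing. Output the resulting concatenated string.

After 1 (tell()): offset=0
After 2 (read(1)): returned 'M', offset=1
After 3 (seek(-1, END)): offset=26
After 4 (tell()): offset=26
After 5 (read(8)): returned 'V', offset=27
After 6 (read(2)): returned '', offset=27
After 7 (seek(-9, END)): offset=18
After 8 (seek(2, SET)): offset=2
After 9 (seek(-22, END)): offset=5

Answer: MV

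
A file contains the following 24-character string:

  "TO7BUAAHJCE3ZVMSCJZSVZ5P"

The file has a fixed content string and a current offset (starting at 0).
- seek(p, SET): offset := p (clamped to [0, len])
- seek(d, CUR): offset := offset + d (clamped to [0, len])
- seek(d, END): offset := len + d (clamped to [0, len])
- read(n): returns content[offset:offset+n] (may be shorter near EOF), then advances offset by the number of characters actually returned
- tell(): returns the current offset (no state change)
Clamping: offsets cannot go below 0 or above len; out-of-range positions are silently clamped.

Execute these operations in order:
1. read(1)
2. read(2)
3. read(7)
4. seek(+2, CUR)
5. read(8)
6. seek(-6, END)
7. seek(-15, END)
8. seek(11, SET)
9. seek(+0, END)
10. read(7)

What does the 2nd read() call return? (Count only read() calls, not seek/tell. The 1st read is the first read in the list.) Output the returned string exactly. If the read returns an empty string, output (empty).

After 1 (read(1)): returned 'T', offset=1
After 2 (read(2)): returned 'O7', offset=3
After 3 (read(7)): returned 'BUAAHJC', offset=10
After 4 (seek(+2, CUR)): offset=12
After 5 (read(8)): returned 'ZVMSCJZS', offset=20
After 6 (seek(-6, END)): offset=18
After 7 (seek(-15, END)): offset=9
After 8 (seek(11, SET)): offset=11
After 9 (seek(+0, END)): offset=24
After 10 (read(7)): returned '', offset=24

Answer: O7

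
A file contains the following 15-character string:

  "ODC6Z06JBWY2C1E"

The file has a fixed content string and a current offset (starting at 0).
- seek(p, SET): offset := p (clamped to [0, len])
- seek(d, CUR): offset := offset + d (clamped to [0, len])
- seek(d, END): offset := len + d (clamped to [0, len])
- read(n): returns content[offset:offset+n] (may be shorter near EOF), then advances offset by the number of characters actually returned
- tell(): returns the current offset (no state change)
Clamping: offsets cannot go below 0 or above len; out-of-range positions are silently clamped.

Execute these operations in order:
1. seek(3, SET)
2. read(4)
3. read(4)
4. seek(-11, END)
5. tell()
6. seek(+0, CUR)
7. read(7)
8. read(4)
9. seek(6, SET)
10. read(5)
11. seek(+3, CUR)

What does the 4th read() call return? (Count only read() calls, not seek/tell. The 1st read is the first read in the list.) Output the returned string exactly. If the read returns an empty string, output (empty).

After 1 (seek(3, SET)): offset=3
After 2 (read(4)): returned '6Z06', offset=7
After 3 (read(4)): returned 'JBWY', offset=11
After 4 (seek(-11, END)): offset=4
After 5 (tell()): offset=4
After 6 (seek(+0, CUR)): offset=4
After 7 (read(7)): returned 'Z06JBWY', offset=11
After 8 (read(4)): returned '2C1E', offset=15
After 9 (seek(6, SET)): offset=6
After 10 (read(5)): returned '6JBWY', offset=11
After 11 (seek(+3, CUR)): offset=14

Answer: 2C1E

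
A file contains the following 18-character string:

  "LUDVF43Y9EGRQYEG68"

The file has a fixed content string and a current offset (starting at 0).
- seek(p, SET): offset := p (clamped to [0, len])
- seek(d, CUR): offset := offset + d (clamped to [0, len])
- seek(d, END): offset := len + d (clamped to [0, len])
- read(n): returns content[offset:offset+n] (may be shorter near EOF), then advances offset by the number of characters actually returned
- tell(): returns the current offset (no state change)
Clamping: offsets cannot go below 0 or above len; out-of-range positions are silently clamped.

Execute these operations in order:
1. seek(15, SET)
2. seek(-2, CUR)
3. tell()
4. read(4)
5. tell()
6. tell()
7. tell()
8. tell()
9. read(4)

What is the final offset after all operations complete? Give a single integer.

After 1 (seek(15, SET)): offset=15
After 2 (seek(-2, CUR)): offset=13
After 3 (tell()): offset=13
After 4 (read(4)): returned 'YEG6', offset=17
After 5 (tell()): offset=17
After 6 (tell()): offset=17
After 7 (tell()): offset=17
After 8 (tell()): offset=17
After 9 (read(4)): returned '8', offset=18

Answer: 18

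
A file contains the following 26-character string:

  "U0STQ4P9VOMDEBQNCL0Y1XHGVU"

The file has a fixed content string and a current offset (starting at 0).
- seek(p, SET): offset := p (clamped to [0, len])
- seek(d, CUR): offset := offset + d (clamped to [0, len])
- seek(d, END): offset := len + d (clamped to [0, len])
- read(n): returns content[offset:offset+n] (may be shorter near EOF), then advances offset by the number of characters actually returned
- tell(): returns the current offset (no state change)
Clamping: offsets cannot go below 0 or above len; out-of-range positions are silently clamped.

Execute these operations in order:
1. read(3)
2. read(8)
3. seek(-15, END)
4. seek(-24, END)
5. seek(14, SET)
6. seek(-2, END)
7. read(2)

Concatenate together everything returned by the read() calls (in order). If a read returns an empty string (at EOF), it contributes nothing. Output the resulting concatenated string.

After 1 (read(3)): returned 'U0S', offset=3
After 2 (read(8)): returned 'TQ4P9VOM', offset=11
After 3 (seek(-15, END)): offset=11
After 4 (seek(-24, END)): offset=2
After 5 (seek(14, SET)): offset=14
After 6 (seek(-2, END)): offset=24
After 7 (read(2)): returned 'VU', offset=26

Answer: U0STQ4P9VOMVU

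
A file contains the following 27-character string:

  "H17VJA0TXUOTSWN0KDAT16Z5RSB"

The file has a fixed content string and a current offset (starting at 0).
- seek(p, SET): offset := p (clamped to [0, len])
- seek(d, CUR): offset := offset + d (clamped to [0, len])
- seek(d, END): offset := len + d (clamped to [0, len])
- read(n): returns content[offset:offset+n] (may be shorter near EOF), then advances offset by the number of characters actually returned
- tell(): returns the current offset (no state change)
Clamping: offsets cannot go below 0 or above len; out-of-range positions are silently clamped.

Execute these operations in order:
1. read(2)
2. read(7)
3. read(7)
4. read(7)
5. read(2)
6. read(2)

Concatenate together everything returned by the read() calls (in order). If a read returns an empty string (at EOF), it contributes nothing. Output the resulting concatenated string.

After 1 (read(2)): returned 'H1', offset=2
After 2 (read(7)): returned '7VJA0TX', offset=9
After 3 (read(7)): returned 'UOTSWN0', offset=16
After 4 (read(7)): returned 'KDAT16Z', offset=23
After 5 (read(2)): returned '5R', offset=25
After 6 (read(2)): returned 'SB', offset=27

Answer: H17VJA0TXUOTSWN0KDAT16Z5RSB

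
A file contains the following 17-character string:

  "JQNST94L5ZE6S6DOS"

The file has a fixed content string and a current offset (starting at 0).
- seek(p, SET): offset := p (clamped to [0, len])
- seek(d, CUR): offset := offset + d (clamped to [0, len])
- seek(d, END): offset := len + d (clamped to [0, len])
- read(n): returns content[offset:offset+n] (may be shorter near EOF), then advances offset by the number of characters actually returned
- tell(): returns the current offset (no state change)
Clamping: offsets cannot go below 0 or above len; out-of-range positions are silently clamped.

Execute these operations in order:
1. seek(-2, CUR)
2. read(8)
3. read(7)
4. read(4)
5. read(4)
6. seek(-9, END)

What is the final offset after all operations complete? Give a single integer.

After 1 (seek(-2, CUR)): offset=0
After 2 (read(8)): returned 'JQNST94L', offset=8
After 3 (read(7)): returned '5ZE6S6D', offset=15
After 4 (read(4)): returned 'OS', offset=17
After 5 (read(4)): returned '', offset=17
After 6 (seek(-9, END)): offset=8

Answer: 8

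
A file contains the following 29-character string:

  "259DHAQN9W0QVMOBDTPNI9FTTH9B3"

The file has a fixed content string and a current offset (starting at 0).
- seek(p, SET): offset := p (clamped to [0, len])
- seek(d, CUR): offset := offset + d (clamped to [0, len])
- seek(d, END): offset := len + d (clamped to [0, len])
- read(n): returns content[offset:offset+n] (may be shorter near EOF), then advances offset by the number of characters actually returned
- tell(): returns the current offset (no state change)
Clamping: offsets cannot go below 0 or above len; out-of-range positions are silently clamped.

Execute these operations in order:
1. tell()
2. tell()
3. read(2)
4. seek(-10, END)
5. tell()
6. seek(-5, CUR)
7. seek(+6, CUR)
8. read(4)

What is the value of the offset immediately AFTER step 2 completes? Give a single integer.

After 1 (tell()): offset=0
After 2 (tell()): offset=0

Answer: 0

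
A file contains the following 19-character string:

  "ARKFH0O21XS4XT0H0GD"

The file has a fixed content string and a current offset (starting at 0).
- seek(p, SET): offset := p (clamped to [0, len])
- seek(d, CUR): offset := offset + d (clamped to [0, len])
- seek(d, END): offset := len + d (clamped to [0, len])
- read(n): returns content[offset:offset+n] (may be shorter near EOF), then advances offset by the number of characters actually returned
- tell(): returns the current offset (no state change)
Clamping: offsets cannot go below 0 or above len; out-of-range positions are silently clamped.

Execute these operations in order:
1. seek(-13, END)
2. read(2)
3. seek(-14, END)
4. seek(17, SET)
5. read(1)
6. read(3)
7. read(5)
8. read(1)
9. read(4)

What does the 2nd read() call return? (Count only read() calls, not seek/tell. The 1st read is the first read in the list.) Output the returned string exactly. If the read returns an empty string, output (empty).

After 1 (seek(-13, END)): offset=6
After 2 (read(2)): returned 'O2', offset=8
After 3 (seek(-14, END)): offset=5
After 4 (seek(17, SET)): offset=17
After 5 (read(1)): returned 'G', offset=18
After 6 (read(3)): returned 'D', offset=19
After 7 (read(5)): returned '', offset=19
After 8 (read(1)): returned '', offset=19
After 9 (read(4)): returned '', offset=19

Answer: G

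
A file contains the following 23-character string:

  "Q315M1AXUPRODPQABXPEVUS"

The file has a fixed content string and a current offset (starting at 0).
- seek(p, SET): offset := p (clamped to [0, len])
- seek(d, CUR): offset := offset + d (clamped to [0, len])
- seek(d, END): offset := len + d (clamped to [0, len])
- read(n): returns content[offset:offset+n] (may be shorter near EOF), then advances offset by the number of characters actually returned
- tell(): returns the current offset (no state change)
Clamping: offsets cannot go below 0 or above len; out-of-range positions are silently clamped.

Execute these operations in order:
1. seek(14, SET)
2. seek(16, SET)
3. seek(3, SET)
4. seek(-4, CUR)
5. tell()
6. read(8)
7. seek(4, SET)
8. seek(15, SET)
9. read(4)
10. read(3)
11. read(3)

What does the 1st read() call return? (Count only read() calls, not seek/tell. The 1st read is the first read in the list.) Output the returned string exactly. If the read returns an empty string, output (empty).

Answer: Q315M1AX

Derivation:
After 1 (seek(14, SET)): offset=14
After 2 (seek(16, SET)): offset=16
After 3 (seek(3, SET)): offset=3
After 4 (seek(-4, CUR)): offset=0
After 5 (tell()): offset=0
After 6 (read(8)): returned 'Q315M1AX', offset=8
After 7 (seek(4, SET)): offset=4
After 8 (seek(15, SET)): offset=15
After 9 (read(4)): returned 'ABXP', offset=19
After 10 (read(3)): returned 'EVU', offset=22
After 11 (read(3)): returned 'S', offset=23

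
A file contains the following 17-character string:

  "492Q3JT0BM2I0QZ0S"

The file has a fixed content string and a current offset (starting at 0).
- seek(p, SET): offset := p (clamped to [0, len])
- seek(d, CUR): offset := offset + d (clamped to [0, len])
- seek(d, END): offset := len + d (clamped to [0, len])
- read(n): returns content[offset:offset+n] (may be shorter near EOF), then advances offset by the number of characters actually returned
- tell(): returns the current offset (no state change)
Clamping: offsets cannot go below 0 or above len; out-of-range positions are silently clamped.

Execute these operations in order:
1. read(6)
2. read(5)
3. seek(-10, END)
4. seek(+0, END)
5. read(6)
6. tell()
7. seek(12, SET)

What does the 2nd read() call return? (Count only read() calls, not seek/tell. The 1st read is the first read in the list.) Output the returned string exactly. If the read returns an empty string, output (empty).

Answer: T0BM2

Derivation:
After 1 (read(6)): returned '492Q3J', offset=6
After 2 (read(5)): returned 'T0BM2', offset=11
After 3 (seek(-10, END)): offset=7
After 4 (seek(+0, END)): offset=17
After 5 (read(6)): returned '', offset=17
After 6 (tell()): offset=17
After 7 (seek(12, SET)): offset=12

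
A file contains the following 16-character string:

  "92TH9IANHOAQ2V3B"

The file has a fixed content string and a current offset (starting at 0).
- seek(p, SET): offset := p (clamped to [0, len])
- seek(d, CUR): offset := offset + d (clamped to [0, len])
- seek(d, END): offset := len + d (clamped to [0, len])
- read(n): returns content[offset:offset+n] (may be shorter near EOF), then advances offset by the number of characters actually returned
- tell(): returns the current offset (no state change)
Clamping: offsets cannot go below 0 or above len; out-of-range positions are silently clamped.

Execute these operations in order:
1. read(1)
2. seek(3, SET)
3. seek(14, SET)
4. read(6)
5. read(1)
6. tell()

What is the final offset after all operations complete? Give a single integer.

After 1 (read(1)): returned '9', offset=1
After 2 (seek(3, SET)): offset=3
After 3 (seek(14, SET)): offset=14
After 4 (read(6)): returned '3B', offset=16
After 5 (read(1)): returned '', offset=16
After 6 (tell()): offset=16

Answer: 16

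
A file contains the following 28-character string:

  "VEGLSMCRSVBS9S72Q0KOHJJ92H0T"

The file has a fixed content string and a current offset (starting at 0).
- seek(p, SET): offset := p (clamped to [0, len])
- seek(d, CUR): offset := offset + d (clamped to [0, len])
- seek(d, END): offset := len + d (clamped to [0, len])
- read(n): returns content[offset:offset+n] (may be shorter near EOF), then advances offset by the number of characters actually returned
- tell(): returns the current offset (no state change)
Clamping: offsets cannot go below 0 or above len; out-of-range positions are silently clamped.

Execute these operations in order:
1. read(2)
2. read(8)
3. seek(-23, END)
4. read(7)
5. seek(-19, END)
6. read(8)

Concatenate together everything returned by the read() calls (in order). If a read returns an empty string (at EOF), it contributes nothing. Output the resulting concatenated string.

After 1 (read(2)): returned 'VE', offset=2
After 2 (read(8)): returned 'GLSMCRSV', offset=10
After 3 (seek(-23, END)): offset=5
After 4 (read(7)): returned 'MCRSVBS', offset=12
After 5 (seek(-19, END)): offset=9
After 6 (read(8)): returned 'VBS9S72Q', offset=17

Answer: VEGLSMCRSVMCRSVBSVBS9S72Q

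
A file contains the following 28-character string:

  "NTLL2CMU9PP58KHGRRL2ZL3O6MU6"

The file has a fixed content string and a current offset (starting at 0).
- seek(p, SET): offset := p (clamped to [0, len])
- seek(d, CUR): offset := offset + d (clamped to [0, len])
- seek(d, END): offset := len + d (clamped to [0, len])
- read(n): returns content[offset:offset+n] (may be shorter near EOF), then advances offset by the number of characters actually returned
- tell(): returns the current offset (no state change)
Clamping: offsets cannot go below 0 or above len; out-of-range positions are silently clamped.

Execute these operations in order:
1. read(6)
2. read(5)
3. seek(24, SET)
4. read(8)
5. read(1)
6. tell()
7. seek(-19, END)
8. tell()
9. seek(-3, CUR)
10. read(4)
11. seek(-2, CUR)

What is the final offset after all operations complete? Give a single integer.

Answer: 8

Derivation:
After 1 (read(6)): returned 'NTLL2C', offset=6
After 2 (read(5)): returned 'MU9PP', offset=11
After 3 (seek(24, SET)): offset=24
After 4 (read(8)): returned '6MU6', offset=28
After 5 (read(1)): returned '', offset=28
After 6 (tell()): offset=28
After 7 (seek(-19, END)): offset=9
After 8 (tell()): offset=9
After 9 (seek(-3, CUR)): offset=6
After 10 (read(4)): returned 'MU9P', offset=10
After 11 (seek(-2, CUR)): offset=8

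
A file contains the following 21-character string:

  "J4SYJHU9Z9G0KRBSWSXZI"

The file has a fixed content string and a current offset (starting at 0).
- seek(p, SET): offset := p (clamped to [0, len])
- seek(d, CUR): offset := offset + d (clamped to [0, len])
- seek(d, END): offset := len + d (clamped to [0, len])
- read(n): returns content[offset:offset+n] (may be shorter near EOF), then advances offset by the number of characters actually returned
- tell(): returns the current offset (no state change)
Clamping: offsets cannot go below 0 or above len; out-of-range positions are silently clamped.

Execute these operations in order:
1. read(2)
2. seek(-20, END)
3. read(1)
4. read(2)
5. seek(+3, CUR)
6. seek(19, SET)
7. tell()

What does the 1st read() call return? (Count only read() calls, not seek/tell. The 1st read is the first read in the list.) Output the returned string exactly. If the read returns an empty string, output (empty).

Answer: J4

Derivation:
After 1 (read(2)): returned 'J4', offset=2
After 2 (seek(-20, END)): offset=1
After 3 (read(1)): returned '4', offset=2
After 4 (read(2)): returned 'SY', offset=4
After 5 (seek(+3, CUR)): offset=7
After 6 (seek(19, SET)): offset=19
After 7 (tell()): offset=19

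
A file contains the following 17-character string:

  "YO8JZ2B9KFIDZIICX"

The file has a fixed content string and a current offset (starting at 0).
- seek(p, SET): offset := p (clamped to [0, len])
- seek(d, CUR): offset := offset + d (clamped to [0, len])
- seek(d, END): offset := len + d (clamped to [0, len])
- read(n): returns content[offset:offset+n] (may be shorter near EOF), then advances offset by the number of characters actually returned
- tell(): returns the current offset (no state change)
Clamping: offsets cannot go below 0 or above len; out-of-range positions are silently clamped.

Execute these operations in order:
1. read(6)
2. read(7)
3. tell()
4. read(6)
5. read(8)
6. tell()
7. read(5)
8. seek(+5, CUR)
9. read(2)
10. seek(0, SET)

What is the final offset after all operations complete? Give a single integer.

Answer: 0

Derivation:
After 1 (read(6)): returned 'YO8JZ2', offset=6
After 2 (read(7)): returned 'B9KFIDZ', offset=13
After 3 (tell()): offset=13
After 4 (read(6)): returned 'IICX', offset=17
After 5 (read(8)): returned '', offset=17
After 6 (tell()): offset=17
After 7 (read(5)): returned '', offset=17
After 8 (seek(+5, CUR)): offset=17
After 9 (read(2)): returned '', offset=17
After 10 (seek(0, SET)): offset=0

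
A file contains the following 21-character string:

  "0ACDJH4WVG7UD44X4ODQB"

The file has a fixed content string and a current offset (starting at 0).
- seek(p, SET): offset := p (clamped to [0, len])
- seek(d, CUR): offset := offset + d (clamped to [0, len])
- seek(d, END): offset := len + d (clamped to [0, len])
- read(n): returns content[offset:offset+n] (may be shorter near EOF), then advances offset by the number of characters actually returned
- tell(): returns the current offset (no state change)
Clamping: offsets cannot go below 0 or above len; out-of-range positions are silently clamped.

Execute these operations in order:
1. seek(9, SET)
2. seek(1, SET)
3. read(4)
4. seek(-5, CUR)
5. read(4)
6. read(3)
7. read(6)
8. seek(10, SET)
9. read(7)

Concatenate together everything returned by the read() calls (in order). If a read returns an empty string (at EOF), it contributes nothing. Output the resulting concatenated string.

Answer: ACDJ0ACDJH4WVG7UD7UD44X4

Derivation:
After 1 (seek(9, SET)): offset=9
After 2 (seek(1, SET)): offset=1
After 3 (read(4)): returned 'ACDJ', offset=5
After 4 (seek(-5, CUR)): offset=0
After 5 (read(4)): returned '0ACD', offset=4
After 6 (read(3)): returned 'JH4', offset=7
After 7 (read(6)): returned 'WVG7UD', offset=13
After 8 (seek(10, SET)): offset=10
After 9 (read(7)): returned '7UD44X4', offset=17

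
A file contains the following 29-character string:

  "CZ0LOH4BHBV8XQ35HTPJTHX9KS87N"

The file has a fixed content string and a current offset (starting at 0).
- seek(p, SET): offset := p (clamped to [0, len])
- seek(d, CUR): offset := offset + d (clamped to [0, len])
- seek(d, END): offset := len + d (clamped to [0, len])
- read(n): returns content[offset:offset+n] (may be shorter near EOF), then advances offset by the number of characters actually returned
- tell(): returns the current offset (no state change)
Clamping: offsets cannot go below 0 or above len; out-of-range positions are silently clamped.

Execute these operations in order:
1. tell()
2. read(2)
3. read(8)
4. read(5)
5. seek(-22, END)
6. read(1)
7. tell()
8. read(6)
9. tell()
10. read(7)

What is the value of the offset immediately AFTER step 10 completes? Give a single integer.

After 1 (tell()): offset=0
After 2 (read(2)): returned 'CZ', offset=2
After 3 (read(8)): returned '0LOH4BHB', offset=10
After 4 (read(5)): returned 'V8XQ3', offset=15
After 5 (seek(-22, END)): offset=7
After 6 (read(1)): returned 'B', offset=8
After 7 (tell()): offset=8
After 8 (read(6)): returned 'HBV8XQ', offset=14
After 9 (tell()): offset=14
After 10 (read(7)): returned '35HTPJT', offset=21

Answer: 21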